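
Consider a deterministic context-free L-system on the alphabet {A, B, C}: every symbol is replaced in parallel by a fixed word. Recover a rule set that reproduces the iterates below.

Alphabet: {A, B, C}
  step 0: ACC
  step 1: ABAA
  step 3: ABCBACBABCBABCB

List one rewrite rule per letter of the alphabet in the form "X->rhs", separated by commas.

  step 0 ⇒ step 1: ACC ⇒ AB·A·A
    A ↦ AB
    C ↦ A
    B ↦ CB  (constrained at step 1)

A->AB, B->CB, C->A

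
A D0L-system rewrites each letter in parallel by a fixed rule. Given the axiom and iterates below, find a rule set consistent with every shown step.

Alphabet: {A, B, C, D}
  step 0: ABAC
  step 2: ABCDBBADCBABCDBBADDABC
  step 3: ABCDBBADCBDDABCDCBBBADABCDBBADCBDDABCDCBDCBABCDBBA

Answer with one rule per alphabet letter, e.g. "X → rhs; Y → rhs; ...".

A->ABC, B->D, C->BBA, D->DCB

  step 2 ⇒ step 3: ABCDBBADCBABCDBBADDABC ⇒ ABC·D·BBA·DCB·D·D·ABC·DCB·BBA·D·ABC·D·BBA·DCB·D·D·ABC·DCB·DCB·ABC·D·BBA
    A ↦ ABC
    B ↦ D
    C ↦ BBA
    D ↦ DCB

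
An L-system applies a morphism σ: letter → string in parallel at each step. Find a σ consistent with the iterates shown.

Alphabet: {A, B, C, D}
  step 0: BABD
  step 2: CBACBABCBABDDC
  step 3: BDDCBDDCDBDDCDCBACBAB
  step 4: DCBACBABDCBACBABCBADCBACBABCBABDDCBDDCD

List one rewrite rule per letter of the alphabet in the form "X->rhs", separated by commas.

  step 3 ⇒ step 4: BDDCBDDCDBDDCDCBACBAB ⇒ D·CBA·CBA·B·D·CBA·CBA·B·CBA·D·CBA·CBA·B·CBA·B·D·DC·B·D·DC·D
    A ↦ DC
    B ↦ D
    C ↦ B
    D ↦ CBA

A->DC, B->D, C->B, D->CBA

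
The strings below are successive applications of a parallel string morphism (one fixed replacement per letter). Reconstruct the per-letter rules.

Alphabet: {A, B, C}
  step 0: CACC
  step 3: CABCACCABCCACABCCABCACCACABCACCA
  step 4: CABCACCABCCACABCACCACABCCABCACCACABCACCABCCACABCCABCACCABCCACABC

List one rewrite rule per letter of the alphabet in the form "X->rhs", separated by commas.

  step 3 ⇒ step 4: CABCACCABCCACABCCABCACCACABCACCA ⇒ CA·BC·AC·CA·BC·CA·CA·BC·AC·CA·CA·BC·CA·BC·AC·CA·CA·BC·AC·CA·BC·CA·CA·BC·CA·BC·AC·CA·BC·CA·CA·BC
    A ↦ BC
    B ↦ AC
    C ↦ CA

A->BC, B->AC, C->CA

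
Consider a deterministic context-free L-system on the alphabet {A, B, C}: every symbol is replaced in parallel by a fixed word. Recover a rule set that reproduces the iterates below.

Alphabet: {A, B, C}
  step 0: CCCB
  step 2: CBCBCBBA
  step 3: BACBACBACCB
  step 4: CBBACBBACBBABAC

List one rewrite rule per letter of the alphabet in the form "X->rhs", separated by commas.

A->B, B->C, C->BA

  step 3 ⇒ step 4: BACBACBACCB ⇒ C·B·BA·C·B·BA·C·B·BA·BA·C
    A ↦ B
    B ↦ C
    C ↦ BA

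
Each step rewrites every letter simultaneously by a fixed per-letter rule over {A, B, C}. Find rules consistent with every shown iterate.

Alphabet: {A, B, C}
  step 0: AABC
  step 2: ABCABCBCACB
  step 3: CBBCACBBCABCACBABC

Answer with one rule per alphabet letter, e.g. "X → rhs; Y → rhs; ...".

  step 2 ⇒ step 3: ABCABCBCACB ⇒ CB·BC·A·CB·BC·A·BC·A·CB·A·BC
    A ↦ CB
    B ↦ BC
    C ↦ A

A->CB, B->BC, C->A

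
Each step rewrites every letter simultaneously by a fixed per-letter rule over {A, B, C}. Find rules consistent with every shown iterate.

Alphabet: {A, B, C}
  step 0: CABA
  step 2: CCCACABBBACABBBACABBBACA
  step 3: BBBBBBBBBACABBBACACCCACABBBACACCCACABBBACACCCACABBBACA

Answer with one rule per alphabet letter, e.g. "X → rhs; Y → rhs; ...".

  step 2 ⇒ step 3: CCCACABBBACABBBACABBBACA ⇒ BBB·BBB·BBB·ACA·BBB·ACA·C·C·C·ACA·BBB·ACA·C·C·C·ACA·BBB·ACA·C·C·C·ACA·BBB·ACA
    A ↦ ACA
    B ↦ C
    C ↦ BBB

A->ACA, B->C, C->BBB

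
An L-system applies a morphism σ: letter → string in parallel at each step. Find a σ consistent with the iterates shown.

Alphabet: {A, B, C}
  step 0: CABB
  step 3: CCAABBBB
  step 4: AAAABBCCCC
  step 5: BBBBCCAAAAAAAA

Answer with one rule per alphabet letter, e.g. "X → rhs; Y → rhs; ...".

  step 4 ⇒ step 5: AAAABBCCCC ⇒ B·B·B·B·C·C·AA·AA·AA·AA
    A ↦ B
    B ↦ C
    C ↦ AA

A->B, B->C, C->AA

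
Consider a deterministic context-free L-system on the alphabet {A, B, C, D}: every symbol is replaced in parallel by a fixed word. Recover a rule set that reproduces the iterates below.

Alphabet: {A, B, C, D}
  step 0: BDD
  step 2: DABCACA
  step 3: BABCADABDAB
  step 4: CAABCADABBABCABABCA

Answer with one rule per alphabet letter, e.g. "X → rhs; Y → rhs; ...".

A->AB, B->CA, C->D, D->B

  step 3 ⇒ step 4: BABCADABDAB ⇒ CA·AB·CA·D·AB·B·AB·CA·B·AB·CA
    A ↦ AB
    B ↦ CA
    C ↦ D
    D ↦ B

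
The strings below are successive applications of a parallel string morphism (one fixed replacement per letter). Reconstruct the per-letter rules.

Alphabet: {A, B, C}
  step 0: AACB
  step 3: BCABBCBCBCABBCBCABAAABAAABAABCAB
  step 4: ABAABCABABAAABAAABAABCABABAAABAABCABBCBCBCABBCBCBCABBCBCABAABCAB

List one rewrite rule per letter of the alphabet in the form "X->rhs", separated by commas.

A->BC, B->AB, C->AA

  step 3 ⇒ step 4: BCABBCBCBCABBCBCABAAABAAABAABCAB ⇒ AB·AA·BC·AB·AB·AA·AB·AA·AB·AA·BC·AB·AB·AA·AB·AA·BC·AB·BC·BC·BC·AB·BC·BC·BC·AB·BC·BC·AB·AA·BC·AB
    A ↦ BC
    B ↦ AB
    C ↦ AA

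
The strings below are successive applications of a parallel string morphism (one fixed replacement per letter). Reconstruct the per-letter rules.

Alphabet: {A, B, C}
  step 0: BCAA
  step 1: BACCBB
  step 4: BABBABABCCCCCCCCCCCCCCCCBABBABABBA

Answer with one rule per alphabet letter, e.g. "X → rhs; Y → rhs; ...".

A->B, B->BA, C->CC

  step 0 ⇒ step 1: BCAA ⇒ BA·CC·B·B
    A ↦ B
    B ↦ BA
    C ↦ CC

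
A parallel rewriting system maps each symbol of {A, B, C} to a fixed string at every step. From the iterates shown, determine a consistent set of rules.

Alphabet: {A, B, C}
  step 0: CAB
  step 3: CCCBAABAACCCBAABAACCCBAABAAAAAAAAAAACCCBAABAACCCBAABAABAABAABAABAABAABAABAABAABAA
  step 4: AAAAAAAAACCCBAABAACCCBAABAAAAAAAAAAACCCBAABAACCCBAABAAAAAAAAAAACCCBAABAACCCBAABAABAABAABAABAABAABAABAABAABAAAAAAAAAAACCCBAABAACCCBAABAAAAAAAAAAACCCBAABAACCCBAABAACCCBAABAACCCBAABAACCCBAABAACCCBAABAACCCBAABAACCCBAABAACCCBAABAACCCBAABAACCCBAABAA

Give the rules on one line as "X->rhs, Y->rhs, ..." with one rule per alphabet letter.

  step 3 ⇒ step 4: CCCBAABAACCCBAABAACCCBAABAAAAAAAAAAACCCBAABAACCCBAABAABAABAABAABAABAABAABAABAABAA ⇒ AAA·AAA·AAA·CCC·BAA·BAA·CCC·BAA·BAA·AAA·AAA·AAA·CCC·BAA·BAA·CCC·BAA·BAA·AAA·AAA·AAA·CCC·BAA·BAA·CCC·BAA·BAA·BAA·BAA·BAA·BAA·BAA·BAA·BAA·BAA·BAA·AAA·AAA·AAA·CCC·BAA·BAA·CCC·BAA·BAA·AAA·AAA·AAA·CCC·BAA·BAA·CCC·BAA·BAA·CCC·BAA·BAA·CCC·BAA·BAA·CCC·BAA·BAA·CCC·BAA·BAA·CCC·BAA·BAA·CCC·BAA·BAA·CCC·BAA·BAA·CCC·BAA·BAA·CCC·BAA·BAA
    A ↦ BAA
    B ↦ CCC
    C ↦ AAA

A->BAA, B->CCC, C->AAA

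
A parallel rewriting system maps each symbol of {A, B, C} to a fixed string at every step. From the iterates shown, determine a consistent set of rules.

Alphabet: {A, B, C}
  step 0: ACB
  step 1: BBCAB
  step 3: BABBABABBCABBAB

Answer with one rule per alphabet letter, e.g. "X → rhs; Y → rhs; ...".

A->B, B->AB, C->BC

  step 0 ⇒ step 1: ACB ⇒ B·BC·AB
    A ↦ B
    B ↦ AB
    C ↦ BC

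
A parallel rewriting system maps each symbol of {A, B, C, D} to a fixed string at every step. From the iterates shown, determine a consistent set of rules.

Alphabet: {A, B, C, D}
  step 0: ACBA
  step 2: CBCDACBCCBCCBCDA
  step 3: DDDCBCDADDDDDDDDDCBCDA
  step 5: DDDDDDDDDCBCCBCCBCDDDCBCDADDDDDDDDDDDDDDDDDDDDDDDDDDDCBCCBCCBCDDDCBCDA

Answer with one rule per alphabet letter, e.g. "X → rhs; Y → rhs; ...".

  step 2 ⇒ step 3: CBCDACBCCBCCBCDA ⇒ D·D·D·CBC·DA·D·D·D·D·D·D·D·D·D·CBC·DA
    A ↦ DA
    B ↦ D
    C ↦ D
    D ↦ CBC

A->DA, B->D, C->D, D->CBC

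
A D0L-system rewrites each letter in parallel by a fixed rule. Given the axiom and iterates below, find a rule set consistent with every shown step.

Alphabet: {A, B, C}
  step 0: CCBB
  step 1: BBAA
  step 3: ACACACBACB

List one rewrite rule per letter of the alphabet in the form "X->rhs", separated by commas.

  step 0 ⇒ step 1: CCBB ⇒ B·B·A·A
    B ↦ A
    C ↦ B
    A ↦ AC  (constrained at step 1)

A->AC, B->A, C->B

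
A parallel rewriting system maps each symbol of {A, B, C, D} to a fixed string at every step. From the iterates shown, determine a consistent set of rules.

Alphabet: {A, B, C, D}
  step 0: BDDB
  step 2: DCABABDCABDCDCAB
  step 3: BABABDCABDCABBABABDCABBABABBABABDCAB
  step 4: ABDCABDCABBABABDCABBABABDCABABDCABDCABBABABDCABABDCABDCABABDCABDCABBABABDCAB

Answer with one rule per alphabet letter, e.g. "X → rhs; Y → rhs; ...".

  step 3 ⇒ step 4: BABABDCABDCABBABABDCABBABABBABABDCAB ⇒ AB·DC·AB·DC·AB·BA·BAB·DC·AB·BA·BAB·DC·AB·AB·DC·AB·DC·AB·BA·BAB·DC·AB·AB·DC·AB·DC·AB·AB·DC·AB·DC·AB·BA·BAB·DC·AB
    A ↦ DC
    B ↦ AB
    C ↦ BAB
    D ↦ BA

A->DC, B->AB, C->BAB, D->BA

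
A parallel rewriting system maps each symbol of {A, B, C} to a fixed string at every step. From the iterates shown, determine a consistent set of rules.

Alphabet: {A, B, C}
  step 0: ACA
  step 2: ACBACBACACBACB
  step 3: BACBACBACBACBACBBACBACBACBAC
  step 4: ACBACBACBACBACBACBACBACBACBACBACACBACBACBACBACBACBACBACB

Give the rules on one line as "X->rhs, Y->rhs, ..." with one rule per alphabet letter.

A->BAC, B->AC, C->B

  step 3 ⇒ step 4: BACBACBACBACBACBBACBACBACBAC ⇒ AC·BAC·B·AC·BAC·B·AC·BAC·B·AC·BAC·B·AC·BAC·B·AC·AC·BAC·B·AC·BAC·B·AC·BAC·B·AC·BAC·B
    A ↦ BAC
    B ↦ AC
    C ↦ B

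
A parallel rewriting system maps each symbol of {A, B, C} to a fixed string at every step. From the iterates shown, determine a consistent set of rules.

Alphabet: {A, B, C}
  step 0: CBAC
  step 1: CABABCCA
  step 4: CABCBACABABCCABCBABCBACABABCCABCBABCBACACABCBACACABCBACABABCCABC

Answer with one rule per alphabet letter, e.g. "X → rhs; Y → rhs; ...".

  step 0 ⇒ step 1: CBAC ⇒ CA·BA·BC·CA
    A ↦ BC
    B ↦ BA
    C ↦ CA

A->BC, B->BA, C->CA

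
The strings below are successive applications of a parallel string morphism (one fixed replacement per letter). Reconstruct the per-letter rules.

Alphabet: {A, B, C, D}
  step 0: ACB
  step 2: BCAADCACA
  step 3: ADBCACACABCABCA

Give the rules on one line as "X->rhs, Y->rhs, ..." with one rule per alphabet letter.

A->CA, B->AD, C->B, D->CA

  step 2 ⇒ step 3: BCAADCACA ⇒ AD·B·CA·CA·CA·B·CA·B·CA
    A ↦ CA
    B ↦ AD
    C ↦ B
    D ↦ CA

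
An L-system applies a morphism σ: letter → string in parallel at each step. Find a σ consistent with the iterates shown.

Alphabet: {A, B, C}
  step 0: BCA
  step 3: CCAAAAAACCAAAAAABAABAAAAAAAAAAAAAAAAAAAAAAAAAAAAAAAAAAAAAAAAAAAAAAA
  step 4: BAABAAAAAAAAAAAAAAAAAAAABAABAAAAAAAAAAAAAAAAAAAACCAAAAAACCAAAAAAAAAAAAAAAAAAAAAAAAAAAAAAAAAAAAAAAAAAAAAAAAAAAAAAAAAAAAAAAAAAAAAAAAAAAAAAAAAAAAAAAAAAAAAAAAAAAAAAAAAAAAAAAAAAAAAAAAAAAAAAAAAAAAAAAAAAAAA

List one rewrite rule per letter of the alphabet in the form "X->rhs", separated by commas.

A->AAA, B->CC, C->BAA

  step 3 ⇒ step 4: CCAAAAAACCAAAAAABAABAAAAAAAAAAAAAAAAAAAAAAAAAAAAAAAAAAAAAAAAAAAAAAA ⇒ BAA·BAA·AAA·AAA·AAA·AAA·AAA·AAA·BAA·BAA·AAA·AAA·AAA·AAA·AAA·AAA·CC·AAA·AAA·CC·AAA·AAA·AAA·AAA·AAA·AAA·AAA·AAA·AAA·AAA·AAA·AAA·AAA·AAA·AAA·AAA·AAA·AAA·AAA·AAA·AAA·AAA·AAA·AAA·AAA·AAA·AAA·AAA·AAA·AAA·AAA·AAA·AAA·AAA·AAA·AAA·AAA·AAA·AAA·AAA·AAA·AAA·AAA·AAA·AAA·AAA·AAA
    A ↦ AAA
    B ↦ CC
    C ↦ BAA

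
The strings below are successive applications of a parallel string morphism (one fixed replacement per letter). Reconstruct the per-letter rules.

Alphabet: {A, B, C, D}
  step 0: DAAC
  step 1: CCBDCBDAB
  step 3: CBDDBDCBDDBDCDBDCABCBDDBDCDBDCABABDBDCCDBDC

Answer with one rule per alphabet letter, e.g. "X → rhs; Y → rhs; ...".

  step 0 ⇒ step 1: DAAC ⇒ C·CBD·CBD·AB
    A ↦ CBD
    C ↦ AB
    D ↦ C
    B ↦ DBD  (constrained at step 1)

A->CBD, B->DBD, C->AB, D->C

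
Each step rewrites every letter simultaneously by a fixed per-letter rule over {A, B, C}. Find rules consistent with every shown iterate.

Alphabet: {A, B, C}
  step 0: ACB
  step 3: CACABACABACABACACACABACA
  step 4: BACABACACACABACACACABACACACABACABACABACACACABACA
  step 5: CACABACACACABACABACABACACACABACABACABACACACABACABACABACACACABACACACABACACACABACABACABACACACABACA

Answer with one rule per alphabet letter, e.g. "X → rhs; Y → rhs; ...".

A->CA, B->CA, C->BA

  step 4 ⇒ step 5: BACABACACACABACACACABACACACABACABACABACACACABACA ⇒ CA·CA·BA·CA·CA·CA·BA·CA·BA·CA·BA·CA·CA·CA·BA·CA·BA·CA·BA·CA·CA·CA·BA·CA·BA·CA·BA·CA·CA·CA·BA·CA·CA·CA·BA·CA·CA·CA·BA·CA·BA·CA·BA·CA·CA·CA·BA·CA
    A ↦ CA
    B ↦ CA
    C ↦ BA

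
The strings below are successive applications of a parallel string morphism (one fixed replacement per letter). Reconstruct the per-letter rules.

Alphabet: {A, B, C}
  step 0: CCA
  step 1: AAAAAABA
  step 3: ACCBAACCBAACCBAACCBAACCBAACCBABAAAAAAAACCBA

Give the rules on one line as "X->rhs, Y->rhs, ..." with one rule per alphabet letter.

  step 0 ⇒ step 1: CCA ⇒ AAA·AAA·BA
    A ↦ BA
    C ↦ AAA
    B ↦ ACC  (constrained at step 1)

A->BA, B->ACC, C->AAA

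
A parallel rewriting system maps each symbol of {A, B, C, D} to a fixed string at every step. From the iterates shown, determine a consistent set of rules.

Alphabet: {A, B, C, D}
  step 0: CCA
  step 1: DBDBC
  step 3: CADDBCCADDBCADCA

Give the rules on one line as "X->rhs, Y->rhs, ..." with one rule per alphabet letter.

  step 0 ⇒ step 1: CCA ⇒ DB·DB·C
    A ↦ C
    C ↦ DB
    B ↦ CA  (constrained at step 1)
    D ↦ AD  (constrained at step 1)

A->C, B->CA, C->DB, D->AD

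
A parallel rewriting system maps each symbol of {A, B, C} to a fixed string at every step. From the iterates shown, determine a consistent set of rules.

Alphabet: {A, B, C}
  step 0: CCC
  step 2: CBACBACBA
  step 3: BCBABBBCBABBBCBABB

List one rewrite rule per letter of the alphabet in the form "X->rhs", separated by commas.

  step 2 ⇒ step 3: CBACBACBA ⇒ B·CBA·BB·B·CBA·BB·B·CBA·BB
    A ↦ BB
    B ↦ CBA
    C ↦ B

A->BB, B->CBA, C->B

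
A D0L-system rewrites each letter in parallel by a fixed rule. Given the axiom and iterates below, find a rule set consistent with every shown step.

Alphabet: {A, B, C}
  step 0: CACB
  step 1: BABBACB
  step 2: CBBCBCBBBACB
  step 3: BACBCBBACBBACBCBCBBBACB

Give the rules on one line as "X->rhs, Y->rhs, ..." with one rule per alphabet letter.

  step 2 ⇒ step 3: CBBCBCBBBACB ⇒ BA·CB·CB·BA·CB·BA·CB·CB·CB·B·BA·CB
    A ↦ B
    B ↦ CB
    C ↦ BA

A->B, B->CB, C->BA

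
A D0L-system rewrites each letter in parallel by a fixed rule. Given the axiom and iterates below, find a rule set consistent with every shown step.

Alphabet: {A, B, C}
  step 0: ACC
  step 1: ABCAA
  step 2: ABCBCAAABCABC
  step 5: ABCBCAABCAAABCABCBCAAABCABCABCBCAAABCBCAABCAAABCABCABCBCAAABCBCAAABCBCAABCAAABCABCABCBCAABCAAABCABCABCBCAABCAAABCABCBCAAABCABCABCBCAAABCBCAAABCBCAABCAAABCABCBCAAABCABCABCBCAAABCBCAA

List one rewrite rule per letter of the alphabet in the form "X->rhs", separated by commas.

  step 1 ⇒ step 2: ABCAA ⇒ ABC·BCA·A·ABC·ABC
    A ↦ ABC
    B ↦ BCA
    C ↦ A

A->ABC, B->BCA, C->A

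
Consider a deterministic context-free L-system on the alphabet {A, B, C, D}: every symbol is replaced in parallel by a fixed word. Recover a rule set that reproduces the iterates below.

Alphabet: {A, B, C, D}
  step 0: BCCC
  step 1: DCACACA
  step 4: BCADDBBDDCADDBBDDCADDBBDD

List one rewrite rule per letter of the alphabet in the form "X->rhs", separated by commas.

  step 0 ⇒ step 1: BCCC ⇒ D·CA·CA·CA
    B ↦ D
    C ↦ CA
    A ↦ DD  (constrained at step 1)
    D ↦ B  (constrained at step 1)

A->DD, B->D, C->CA, D->B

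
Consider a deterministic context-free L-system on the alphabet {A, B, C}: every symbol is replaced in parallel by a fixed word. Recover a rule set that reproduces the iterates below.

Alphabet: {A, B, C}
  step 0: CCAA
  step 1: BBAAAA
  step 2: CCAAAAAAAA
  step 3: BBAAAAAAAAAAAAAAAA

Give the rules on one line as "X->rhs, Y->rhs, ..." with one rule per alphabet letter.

A->AA, B->C, C->B

  step 2 ⇒ step 3: CCAAAAAAAA ⇒ B·B·AA·AA·AA·AA·AA·AA·AA·AA
    A ↦ AA
    C ↦ B
  step 1 ⇒ step 2: BBAAAA ⇒ C·C·AA·AA·AA·AA
    B ↦ C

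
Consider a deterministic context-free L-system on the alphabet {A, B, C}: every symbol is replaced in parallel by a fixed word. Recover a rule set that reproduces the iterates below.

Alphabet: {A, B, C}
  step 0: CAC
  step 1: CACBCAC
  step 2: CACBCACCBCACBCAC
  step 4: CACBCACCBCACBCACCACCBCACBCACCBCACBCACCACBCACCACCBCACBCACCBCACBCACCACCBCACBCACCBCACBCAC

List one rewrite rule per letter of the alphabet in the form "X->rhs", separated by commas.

A->B, B->CB, C->CAC

  step 1 ⇒ step 2: CACBCAC ⇒ CAC·B·CAC·CB·CAC·B·CAC
    A ↦ B
    B ↦ CB
    C ↦ CAC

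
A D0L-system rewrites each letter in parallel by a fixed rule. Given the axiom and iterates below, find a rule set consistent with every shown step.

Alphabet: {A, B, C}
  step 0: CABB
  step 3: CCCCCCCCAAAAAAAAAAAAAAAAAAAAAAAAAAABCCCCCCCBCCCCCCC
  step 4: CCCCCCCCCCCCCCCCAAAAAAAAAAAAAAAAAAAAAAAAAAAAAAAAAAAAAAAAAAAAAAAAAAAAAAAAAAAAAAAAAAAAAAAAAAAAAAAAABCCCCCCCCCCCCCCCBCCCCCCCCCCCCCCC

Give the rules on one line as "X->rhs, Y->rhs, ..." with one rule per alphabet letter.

  step 3 ⇒ step 4: CCCCCCCCAAAAAAAAAAAAAAAAAAAAAAAAAAABCCCCCCCBCCCCCCC ⇒ CC·CC·CC·CC·CC·CC·CC·CC·AAA·AAA·AAA·AAA·AAA·AAA·AAA·AAA·AAA·AAA·AAA·AAA·AAA·AAA·AAA·AAA·AAA·AAA·AAA·AAA·AAA·AAA·AAA·AAA·AAA·AAA·AAA·BC·CC·CC·CC·CC·CC·CC·CC·BC·CC·CC·CC·CC·CC·CC·CC
    A ↦ AAA
    B ↦ BC
    C ↦ CC

A->AAA, B->BC, C->CC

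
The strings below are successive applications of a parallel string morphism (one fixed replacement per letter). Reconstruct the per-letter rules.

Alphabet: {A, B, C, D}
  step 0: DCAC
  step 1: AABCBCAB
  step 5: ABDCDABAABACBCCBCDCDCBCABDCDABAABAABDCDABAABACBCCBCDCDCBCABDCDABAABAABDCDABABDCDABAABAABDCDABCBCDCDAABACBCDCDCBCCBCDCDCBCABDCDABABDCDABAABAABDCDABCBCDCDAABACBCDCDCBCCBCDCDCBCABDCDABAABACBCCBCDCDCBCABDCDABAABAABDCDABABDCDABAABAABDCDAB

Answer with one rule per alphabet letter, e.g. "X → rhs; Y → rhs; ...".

  step 0 ⇒ step 1: DCAC ⇒ A·AB·CBC·AB
    A ↦ CBC
    C ↦ AB
    D ↦ A
    B ↦ DCD  (constrained at step 1)

A->CBC, B->DCD, C->AB, D->A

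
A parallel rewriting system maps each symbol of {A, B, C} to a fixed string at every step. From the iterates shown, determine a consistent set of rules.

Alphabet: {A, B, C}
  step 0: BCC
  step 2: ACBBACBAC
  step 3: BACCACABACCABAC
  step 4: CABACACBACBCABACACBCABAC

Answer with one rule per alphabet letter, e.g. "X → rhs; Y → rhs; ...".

A->B, B->CA, C->AC

  step 3 ⇒ step 4: BACCACABACCABAC ⇒ CA·B·AC·AC·B·AC·B·CA·B·AC·AC·B·CA·B·AC
    A ↦ B
    B ↦ CA
    C ↦ AC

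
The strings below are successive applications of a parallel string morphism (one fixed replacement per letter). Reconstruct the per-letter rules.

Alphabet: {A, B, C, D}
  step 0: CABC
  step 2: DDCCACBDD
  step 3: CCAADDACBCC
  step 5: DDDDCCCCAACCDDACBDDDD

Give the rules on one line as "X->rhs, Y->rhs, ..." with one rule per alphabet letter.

  step 2 ⇒ step 3: DDCCACBDD ⇒ C·C·A·A·DD·A·CB·C·C
    A ↦ DD
    B ↦ CB
    C ↦ A
    D ↦ C

A->DD, B->CB, C->A, D->C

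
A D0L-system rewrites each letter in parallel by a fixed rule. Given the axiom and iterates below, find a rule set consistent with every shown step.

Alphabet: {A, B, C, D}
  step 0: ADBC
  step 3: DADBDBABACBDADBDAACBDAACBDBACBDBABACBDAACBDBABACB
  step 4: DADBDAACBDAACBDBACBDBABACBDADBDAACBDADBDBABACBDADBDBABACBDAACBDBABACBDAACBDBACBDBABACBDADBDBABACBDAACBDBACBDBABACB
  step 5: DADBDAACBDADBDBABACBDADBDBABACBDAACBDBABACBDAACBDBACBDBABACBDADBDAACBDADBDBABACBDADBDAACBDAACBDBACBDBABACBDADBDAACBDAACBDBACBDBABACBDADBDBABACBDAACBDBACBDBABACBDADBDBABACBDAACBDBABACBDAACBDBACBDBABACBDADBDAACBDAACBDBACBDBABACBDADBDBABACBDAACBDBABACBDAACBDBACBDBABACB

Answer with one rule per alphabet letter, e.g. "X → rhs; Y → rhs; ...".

  step 4 ⇒ step 5: DADBDAACBDAACBDBACBDBABACBDADBDAACBDADBDBABACBDADBDBABACBDAACBDBABACBDAACBDBACBDBABACBDADBDBABACBDAACBDBACBDBABACB ⇒ DA·DB·DA·ACB·DA·DB·DB·AB·ACB·DA·DB·DB·AB·ACB·DA·ACB·DB·AB·ACB·DA·ACB·DB·ACB·DB·AB·ACB·DA·DB·DA·ACB·DA·DB·DB·AB·ACB·DA·DB·DA·ACB·DA·ACB·DB·ACB·DB·AB·ACB·DA·DB·DA·ACB·DA·ACB·DB·ACB·DB·AB·ACB·DA·DB·DB·AB·ACB·DA·ACB·DB·ACB·DB·AB·ACB·DA·DB·DB·AB·ACB·DA·ACB·DB·AB·ACB·DA·ACB·DB·ACB·DB·AB·ACB·DA·DB·DA·ACB·DA·ACB·DB·ACB·DB·AB·ACB·DA·DB·DB·AB·ACB·DA·ACB·DB·AB·ACB·DA·ACB·DB·ACB·DB·AB·ACB
    A ↦ DB
    B ↦ ACB
    C ↦ AB
    D ↦ DA

A->DB, B->ACB, C->AB, D->DA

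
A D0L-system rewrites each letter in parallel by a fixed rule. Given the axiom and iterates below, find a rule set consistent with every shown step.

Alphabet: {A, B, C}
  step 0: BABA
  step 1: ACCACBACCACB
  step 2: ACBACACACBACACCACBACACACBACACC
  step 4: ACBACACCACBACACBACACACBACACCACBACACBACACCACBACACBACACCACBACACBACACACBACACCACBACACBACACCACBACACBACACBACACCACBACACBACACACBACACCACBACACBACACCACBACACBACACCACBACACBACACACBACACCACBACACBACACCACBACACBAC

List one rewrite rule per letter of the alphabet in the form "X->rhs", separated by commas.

  step 1 ⇒ step 2: ACCACBACCACB ⇒ ACB·AC·AC·ACB·AC·ACC·ACB·AC·AC·ACB·AC·ACC
    A ↦ ACB
    B ↦ ACC
    C ↦ AC

A->ACB, B->ACC, C->AC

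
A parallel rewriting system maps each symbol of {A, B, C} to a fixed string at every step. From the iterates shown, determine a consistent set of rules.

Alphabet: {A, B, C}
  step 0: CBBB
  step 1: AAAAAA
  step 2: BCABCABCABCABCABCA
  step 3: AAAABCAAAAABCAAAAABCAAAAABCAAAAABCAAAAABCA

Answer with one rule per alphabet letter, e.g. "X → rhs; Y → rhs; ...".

  step 2 ⇒ step 3: BCABCABCABCABCABCA ⇒ A·AAA·BCA·A·AAA·BCA·A·AAA·BCA·A·AAA·BCA·A·AAA·BCA·A·AAA·BCA
    A ↦ BCA
    B ↦ A
    C ↦ AAA

A->BCA, B->A, C->AAA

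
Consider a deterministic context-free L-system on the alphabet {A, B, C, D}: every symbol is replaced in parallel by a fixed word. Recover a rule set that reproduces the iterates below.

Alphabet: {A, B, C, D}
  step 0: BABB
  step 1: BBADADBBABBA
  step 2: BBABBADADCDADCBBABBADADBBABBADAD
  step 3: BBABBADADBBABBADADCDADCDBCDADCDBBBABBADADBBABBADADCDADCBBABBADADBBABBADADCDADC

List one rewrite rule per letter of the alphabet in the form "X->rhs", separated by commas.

  step 2 ⇒ step 3: BBABBADADCDADCBBABBADADBBABBADAD ⇒ BBA·BBA·DAD·BBA·BBA·DAD·C·DAD·C·DB·C·DAD·C·DB·BBA·BBA·DAD·BBA·BBA·DAD·C·DAD·C·BBA·BBA·DAD·BBA·BBA·DAD·C·DAD·C
    A ↦ DAD
    B ↦ BBA
    C ↦ DB
    D ↦ C

A->DAD, B->BBA, C->DB, D->C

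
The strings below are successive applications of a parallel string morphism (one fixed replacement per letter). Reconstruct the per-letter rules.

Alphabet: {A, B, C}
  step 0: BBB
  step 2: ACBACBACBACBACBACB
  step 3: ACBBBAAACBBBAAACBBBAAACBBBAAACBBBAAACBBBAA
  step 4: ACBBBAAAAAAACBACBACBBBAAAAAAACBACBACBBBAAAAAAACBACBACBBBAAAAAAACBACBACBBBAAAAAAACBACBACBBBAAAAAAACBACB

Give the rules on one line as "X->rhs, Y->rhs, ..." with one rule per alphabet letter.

  step 3 ⇒ step 4: ACBBBAAACBBBAAACBBBAAACBBBAAACBBBAAACBBBAA ⇒ ACB·BB·AA·AA·AA·ACB·ACB·ACB·BB·AA·AA·AA·ACB·ACB·ACB·BB·AA·AA·AA·ACB·ACB·ACB·BB·AA·AA·AA·ACB·ACB·ACB·BB·AA·AA·AA·ACB·ACB·ACB·BB·AA·AA·AA·ACB·ACB
    A ↦ ACB
    B ↦ AA
    C ↦ BB

A->ACB, B->AA, C->BB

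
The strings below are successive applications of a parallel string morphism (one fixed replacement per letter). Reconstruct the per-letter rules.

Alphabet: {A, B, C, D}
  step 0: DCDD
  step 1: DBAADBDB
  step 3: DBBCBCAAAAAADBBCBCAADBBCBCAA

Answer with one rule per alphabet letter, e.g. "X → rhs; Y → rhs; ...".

  step 0 ⇒ step 1: DCDD ⇒ DB·AA·DB·DB
    C ↦ AA
    D ↦ DB
    A ↦ C  (constrained at step 1)
    B ↦ BC  (constrained at step 1)

A->C, B->BC, C->AA, D->DB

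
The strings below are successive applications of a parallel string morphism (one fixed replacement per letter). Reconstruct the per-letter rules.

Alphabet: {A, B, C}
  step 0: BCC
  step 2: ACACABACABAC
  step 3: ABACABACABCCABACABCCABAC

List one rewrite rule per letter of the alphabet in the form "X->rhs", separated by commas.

A->AB, B->CC, C->AC

  step 2 ⇒ step 3: ACACABACABAC ⇒ AB·AC·AB·AC·AB·CC·AB·AC·AB·CC·AB·AC
    A ↦ AB
    B ↦ CC
    C ↦ AC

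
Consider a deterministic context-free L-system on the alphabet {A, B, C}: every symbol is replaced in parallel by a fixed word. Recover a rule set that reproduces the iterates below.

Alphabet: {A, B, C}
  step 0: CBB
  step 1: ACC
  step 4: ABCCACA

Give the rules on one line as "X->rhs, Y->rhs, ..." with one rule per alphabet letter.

  step 0 ⇒ step 1: CBB ⇒ A·C·C
    B ↦ C
    C ↦ A
    A ↦ BC  (constrained at step 1)

A->BC, B->C, C->A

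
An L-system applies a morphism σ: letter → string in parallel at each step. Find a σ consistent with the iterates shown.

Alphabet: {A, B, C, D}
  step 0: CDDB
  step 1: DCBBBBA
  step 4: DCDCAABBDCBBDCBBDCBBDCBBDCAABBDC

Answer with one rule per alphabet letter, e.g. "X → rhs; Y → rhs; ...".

  step 0 ⇒ step 1: CDDB ⇒ DC·BB·BB·A
    B ↦ A
    C ↦ DC
    D ↦ BB
    A ↦ DC  (constrained at step 1)

A->DC, B->A, C->DC, D->BB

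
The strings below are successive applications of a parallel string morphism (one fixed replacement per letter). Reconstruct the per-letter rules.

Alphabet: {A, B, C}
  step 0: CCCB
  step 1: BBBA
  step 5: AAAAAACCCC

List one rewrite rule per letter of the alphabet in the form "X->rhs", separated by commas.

  step 0 ⇒ step 1: CCCB ⇒ B·B·B·A
    B ↦ A
    C ↦ B
    A ↦ CC  (constrained at step 1)

A->CC, B->A, C->B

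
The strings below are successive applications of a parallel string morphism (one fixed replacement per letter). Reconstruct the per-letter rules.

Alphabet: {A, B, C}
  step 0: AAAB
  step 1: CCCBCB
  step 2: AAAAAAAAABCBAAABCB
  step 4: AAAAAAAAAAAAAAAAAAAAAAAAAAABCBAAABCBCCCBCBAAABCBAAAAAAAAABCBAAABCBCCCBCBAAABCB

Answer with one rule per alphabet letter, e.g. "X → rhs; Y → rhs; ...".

A->C, B->BCB, C->AAA

  step 1 ⇒ step 2: CCCBCB ⇒ AAA·AAA·AAA·BCB·AAA·BCB
    B ↦ BCB
    C ↦ AAA
  step 0 ⇒ step 1: AAAB ⇒ C·C·C·BCB
    A ↦ C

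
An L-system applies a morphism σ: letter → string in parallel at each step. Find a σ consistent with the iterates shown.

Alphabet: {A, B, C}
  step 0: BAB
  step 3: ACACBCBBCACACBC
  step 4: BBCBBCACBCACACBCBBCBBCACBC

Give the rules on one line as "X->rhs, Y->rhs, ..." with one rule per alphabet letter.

A->B, B->AC, C->BC

  step 3 ⇒ step 4: ACACBCBBCACACBC ⇒ B·BC·B·BC·AC·BC·AC·AC·BC·B·BC·B·BC·AC·BC
    A ↦ B
    B ↦ AC
    C ↦ BC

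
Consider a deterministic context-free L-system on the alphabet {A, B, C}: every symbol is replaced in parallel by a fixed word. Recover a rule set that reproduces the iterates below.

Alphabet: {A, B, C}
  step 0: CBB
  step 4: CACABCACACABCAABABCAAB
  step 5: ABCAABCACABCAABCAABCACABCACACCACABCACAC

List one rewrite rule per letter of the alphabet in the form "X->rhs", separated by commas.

  step 4 ⇒ step 5: CACABCACACABCAABABCAAB ⇒ AB·CA·AB·CA·C·AB·CA·AB·CA·AB·CA·C·AB·CA·CA·C·CA·C·AB·CA·CA·C
    A ↦ CA
    B ↦ C
    C ↦ AB

A->CA, B->C, C->AB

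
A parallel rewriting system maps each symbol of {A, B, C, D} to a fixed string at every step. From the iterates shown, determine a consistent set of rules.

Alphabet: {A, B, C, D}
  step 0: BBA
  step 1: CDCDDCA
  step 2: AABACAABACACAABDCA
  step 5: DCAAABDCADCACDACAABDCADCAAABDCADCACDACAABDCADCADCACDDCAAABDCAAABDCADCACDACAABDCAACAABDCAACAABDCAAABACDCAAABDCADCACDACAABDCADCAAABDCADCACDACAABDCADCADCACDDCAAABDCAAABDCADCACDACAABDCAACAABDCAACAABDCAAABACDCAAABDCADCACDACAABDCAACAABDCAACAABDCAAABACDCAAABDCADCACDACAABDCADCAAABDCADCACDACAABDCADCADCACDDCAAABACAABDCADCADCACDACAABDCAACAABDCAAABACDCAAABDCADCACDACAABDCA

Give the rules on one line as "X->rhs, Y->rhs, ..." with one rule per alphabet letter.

  step 1 ⇒ step 2: CDCDDCA ⇒ AAB·AC·AAB·AC·AC·AAB·DCA
    A ↦ DCA
    C ↦ AAB
    D ↦ AC
  step 0 ⇒ step 1: BBA ⇒ CD·CD·DCA
    B ↦ CD

A->DCA, B->CD, C->AAB, D->AC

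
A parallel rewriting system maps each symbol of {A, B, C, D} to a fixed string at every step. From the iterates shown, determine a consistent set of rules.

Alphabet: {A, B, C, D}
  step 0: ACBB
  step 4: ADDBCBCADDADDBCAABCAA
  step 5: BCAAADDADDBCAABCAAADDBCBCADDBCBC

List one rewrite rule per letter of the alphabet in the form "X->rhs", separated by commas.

A->BC, B->A, C->DD, D->A

  step 4 ⇒ step 5: ADDBCBCADDADDBCAABCAA ⇒ BC·A·A·A·DD·A·DD·BC·A·A·BC·A·A·A·DD·BC·BC·A·DD·BC·BC
    A ↦ BC
    B ↦ A
    C ↦ DD
    D ↦ A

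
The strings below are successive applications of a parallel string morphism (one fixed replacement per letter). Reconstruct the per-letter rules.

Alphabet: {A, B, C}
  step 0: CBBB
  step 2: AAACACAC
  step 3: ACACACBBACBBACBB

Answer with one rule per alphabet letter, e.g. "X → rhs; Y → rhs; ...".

  step 2 ⇒ step 3: AAACACAC ⇒ AC·AC·AC·BB·AC·BB·AC·BB
    A ↦ AC
    C ↦ BB
    B ↦ A  (constrained at step 0)

A->AC, B->A, C->BB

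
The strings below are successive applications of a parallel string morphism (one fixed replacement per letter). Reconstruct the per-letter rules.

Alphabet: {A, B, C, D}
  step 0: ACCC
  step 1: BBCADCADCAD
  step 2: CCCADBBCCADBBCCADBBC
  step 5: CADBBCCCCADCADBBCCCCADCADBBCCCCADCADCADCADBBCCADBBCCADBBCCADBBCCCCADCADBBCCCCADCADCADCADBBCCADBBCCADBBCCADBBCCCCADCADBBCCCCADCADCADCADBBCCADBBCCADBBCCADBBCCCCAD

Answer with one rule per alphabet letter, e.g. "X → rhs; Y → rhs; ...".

  step 1 ⇒ step 2: BBCADCADCAD ⇒ C·C·CAD·BB·C·CAD·BB·C·CAD·BB·C
    A ↦ BB
    B ↦ C
    C ↦ CAD
    D ↦ C

A->BB, B->C, C->CAD, D->C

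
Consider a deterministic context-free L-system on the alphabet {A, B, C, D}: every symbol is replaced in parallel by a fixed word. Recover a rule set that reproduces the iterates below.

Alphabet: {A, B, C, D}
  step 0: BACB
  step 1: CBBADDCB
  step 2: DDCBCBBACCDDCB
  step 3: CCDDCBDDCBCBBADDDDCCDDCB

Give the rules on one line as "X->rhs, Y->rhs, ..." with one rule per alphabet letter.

A->BA, B->CB, C->DD, D->C

  step 2 ⇒ step 3: DDCBCBBACCDDCB ⇒ C·C·DD·CB·DD·CB·CB·BA·DD·DD·C·C·DD·CB
    A ↦ BA
    B ↦ CB
    C ↦ DD
    D ↦ C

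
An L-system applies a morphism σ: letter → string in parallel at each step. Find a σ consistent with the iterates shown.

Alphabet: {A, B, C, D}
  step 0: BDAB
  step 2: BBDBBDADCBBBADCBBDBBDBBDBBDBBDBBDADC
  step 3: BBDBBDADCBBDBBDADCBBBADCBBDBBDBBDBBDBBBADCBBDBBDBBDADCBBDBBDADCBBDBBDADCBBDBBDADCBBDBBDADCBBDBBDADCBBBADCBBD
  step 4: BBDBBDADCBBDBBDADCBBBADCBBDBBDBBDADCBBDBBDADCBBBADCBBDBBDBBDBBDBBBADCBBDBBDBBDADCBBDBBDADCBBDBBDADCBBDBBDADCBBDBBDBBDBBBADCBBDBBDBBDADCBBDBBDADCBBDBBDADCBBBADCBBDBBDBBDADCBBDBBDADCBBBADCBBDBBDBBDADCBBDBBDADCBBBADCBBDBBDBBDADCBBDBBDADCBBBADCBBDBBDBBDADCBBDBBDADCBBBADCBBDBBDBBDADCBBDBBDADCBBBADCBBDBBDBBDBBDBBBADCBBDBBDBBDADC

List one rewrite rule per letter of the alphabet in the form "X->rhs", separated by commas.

  step 3 ⇒ step 4: BBDBBDADCBBDBBDADCBBBADCBBDBBDBBDBBDBBBADCBBDBBDBBDADCBBDBBDADCBBDBBDADCBBDBBDADCBBDBBDADCBBDBBDADCBBBADCBBD ⇒ BBD·BBD·ADC·BBD·BBD·ADC·BBB·ADC·BBD·BBD·BBD·ADC·BBD·BBD·ADC·BBB·ADC·BBD·BBD·BBD·BBD·BBB·ADC·BBD·BBD·BBD·ADC·BBD·BBD·ADC·BBD·BBD·ADC·BBD·BBD·ADC·BBD·BBD·BBD·BBB·ADC·BBD·BBD·BBD·ADC·BBD·BBD·ADC·BBD·BBD·ADC·BBB·ADC·BBD·BBD·BBD·ADC·BBD·BBD·ADC·BBB·ADC·BBD·BBD·BBD·ADC·BBD·BBD·ADC·BBB·ADC·BBD·BBD·BBD·ADC·BBD·BBD·ADC·BBB·ADC·BBD·BBD·BBD·ADC·BBD·BBD·ADC·BBB·ADC·BBD·BBD·BBD·ADC·BBD·BBD·ADC·BBB·ADC·BBD·BBD·BBD·BBD·BBB·ADC·BBD·BBD·BBD·ADC
    A ↦ BBB
    B ↦ BBD
    C ↦ BBD
    D ↦ ADC

A->BBB, B->BBD, C->BBD, D->ADC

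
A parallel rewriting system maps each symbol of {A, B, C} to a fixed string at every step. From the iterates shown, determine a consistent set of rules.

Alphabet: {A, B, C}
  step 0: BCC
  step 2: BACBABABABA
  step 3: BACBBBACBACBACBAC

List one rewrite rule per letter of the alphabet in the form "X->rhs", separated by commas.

  step 2 ⇒ step 3: BACBABABABA ⇒ BA·C·BB·BA·C·BA·C·BA·C·BA·C
    A ↦ C
    B ↦ BA
    C ↦ BB

A->C, B->BA, C->BB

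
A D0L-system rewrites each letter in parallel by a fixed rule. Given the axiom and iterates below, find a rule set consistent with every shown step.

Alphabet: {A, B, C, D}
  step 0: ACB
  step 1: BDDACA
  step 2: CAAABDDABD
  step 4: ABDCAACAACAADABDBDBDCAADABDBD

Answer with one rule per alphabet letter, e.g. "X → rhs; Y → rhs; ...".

  step 1 ⇒ step 2: BDDACA ⇒ CA·A·A·BD·DA·BD
    A ↦ BD
    B ↦ CA
    C ↦ DA
    D ↦ A

A->BD, B->CA, C->DA, D->A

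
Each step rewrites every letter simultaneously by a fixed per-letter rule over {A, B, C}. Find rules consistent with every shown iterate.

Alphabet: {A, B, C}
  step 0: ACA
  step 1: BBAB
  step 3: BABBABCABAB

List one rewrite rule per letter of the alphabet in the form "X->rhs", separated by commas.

A->B, B->CA, C->BA

  step 0 ⇒ step 1: ACA ⇒ B·BA·B
    A ↦ B
    C ↦ BA
    B ↦ CA  (constrained at step 1)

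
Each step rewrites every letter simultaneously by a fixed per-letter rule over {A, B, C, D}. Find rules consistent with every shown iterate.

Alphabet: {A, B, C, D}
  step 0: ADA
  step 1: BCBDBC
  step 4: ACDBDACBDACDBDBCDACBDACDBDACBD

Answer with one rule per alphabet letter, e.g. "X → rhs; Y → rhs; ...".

A->BC, B->AC, C->D, D->BD

  step 0 ⇒ step 1: ADA ⇒ BC·BD·BC
    A ↦ BC
    D ↦ BD
    B ↦ AC  (constrained at step 1)
    C ↦ D  (constrained at step 1)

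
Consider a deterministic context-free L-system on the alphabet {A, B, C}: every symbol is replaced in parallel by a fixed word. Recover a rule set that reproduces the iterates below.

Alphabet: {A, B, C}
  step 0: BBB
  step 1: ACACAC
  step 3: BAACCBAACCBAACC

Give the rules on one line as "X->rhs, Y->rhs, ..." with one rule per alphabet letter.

A->C, B->AC, C->BA

  step 0 ⇒ step 1: BBB ⇒ AC·AC·AC
    B ↦ AC
    A ↦ C  (constrained at step 1)
    C ↦ BA  (constrained at step 1)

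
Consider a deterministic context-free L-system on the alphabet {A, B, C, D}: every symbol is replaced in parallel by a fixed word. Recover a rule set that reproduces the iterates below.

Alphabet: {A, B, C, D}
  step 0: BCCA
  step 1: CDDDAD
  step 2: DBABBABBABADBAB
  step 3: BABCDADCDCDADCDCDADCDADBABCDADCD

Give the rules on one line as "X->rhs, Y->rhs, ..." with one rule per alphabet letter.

  step 2 ⇒ step 3: DBABBABBABADBAB ⇒ BAB·CD·AD·CD·CD·AD·CD·CD·AD·CD·AD·BAB·CD·AD·CD
    A ↦ AD
    B ↦ CD
    D ↦ BAB
  step 0 ⇒ step 1: BCCA ⇒ CD·D·D·AD
    C ↦ D

A->AD, B->CD, C->D, D->BAB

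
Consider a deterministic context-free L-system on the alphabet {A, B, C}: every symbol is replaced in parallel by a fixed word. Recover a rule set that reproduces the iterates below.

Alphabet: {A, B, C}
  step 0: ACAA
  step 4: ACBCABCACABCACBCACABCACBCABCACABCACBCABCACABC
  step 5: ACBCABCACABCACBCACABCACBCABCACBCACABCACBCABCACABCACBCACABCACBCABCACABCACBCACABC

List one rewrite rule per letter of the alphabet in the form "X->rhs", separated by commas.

A->AC, B->A, C->BC

  step 4 ⇒ step 5: ACBCABCACABCACBCACABCACBCABCACABCACBCABCACABC ⇒ AC·BC·A·BC·AC·A·BC·AC·BC·AC·A·BC·AC·BC·A·BC·AC·BC·AC·A·BC·AC·BC·A·BC·AC·A·BC·AC·BC·AC·A·BC·AC·BC·A·BC·AC·A·BC·AC·BC·AC·A·BC
    A ↦ AC
    B ↦ A
    C ↦ BC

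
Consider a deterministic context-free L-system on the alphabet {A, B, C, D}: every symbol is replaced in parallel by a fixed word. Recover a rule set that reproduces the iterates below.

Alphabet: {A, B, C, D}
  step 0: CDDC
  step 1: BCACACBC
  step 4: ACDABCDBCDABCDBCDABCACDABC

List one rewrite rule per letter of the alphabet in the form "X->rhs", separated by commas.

  step 0 ⇒ step 1: CDDC ⇒ BC·AC·AC·BC
    C ↦ BC
    D ↦ AC
    A ↦ D  (constrained at step 1)
    B ↦ A  (constrained at step 1)

A->D, B->A, C->BC, D->AC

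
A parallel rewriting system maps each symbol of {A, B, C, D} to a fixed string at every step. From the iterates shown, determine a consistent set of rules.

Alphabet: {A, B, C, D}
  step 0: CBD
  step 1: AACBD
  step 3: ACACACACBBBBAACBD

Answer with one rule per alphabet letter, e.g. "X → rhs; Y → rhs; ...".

A->BB, B->AC, C->A, D->BD

  step 0 ⇒ step 1: CBD ⇒ A·AC·BD
    B ↦ AC
    C ↦ A
    D ↦ BD
    A ↦ BB  (constrained at step 1)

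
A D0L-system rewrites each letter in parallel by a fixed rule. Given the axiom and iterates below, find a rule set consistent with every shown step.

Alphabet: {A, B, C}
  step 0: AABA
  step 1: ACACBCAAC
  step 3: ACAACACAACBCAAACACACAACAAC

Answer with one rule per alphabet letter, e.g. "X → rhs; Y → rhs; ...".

A->AC, B->BCA, C->A

  step 0 ⇒ step 1: AABA ⇒ AC·AC·BCA·AC
    A ↦ AC
    B ↦ BCA
    C ↦ A  (constrained at step 1)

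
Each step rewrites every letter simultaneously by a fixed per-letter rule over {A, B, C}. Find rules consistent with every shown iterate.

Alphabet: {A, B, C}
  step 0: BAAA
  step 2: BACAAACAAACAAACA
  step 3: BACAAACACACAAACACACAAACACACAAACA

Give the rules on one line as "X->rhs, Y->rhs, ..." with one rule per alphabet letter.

A->CA, B->BA, C->AA

  step 2 ⇒ step 3: BACAAACAAACAAACA ⇒ BA·CA·AA·CA·CA·CA·AA·CA·CA·CA·AA·CA·CA·CA·AA·CA
    A ↦ CA
    B ↦ BA
    C ↦ AA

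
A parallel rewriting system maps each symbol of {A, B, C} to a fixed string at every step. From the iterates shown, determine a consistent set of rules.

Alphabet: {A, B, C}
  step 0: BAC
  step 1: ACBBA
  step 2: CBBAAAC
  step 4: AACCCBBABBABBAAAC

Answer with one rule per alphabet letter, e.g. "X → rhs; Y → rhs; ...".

  step 1 ⇒ step 2: ACBBA ⇒ C·BBA·A·A·C
    A ↦ C
    B ↦ A
    C ↦ BBA

A->C, B->A, C->BBA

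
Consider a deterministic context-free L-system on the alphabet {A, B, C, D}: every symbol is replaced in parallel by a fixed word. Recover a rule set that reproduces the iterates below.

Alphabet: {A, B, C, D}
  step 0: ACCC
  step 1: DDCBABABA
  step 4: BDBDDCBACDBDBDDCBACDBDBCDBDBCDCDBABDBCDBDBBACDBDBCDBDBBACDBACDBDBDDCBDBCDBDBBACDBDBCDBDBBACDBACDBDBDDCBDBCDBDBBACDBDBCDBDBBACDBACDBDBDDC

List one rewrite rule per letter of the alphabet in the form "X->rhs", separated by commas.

  step 0 ⇒ step 1: ACCC ⇒ DDC·BA·BA·BA
    A ↦ DDC
    C ↦ BA
    B ↦ BDB  (constrained at step 1)
    D ↦ CD  (constrained at step 1)

A->DDC, B->BDB, C->BA, D->CD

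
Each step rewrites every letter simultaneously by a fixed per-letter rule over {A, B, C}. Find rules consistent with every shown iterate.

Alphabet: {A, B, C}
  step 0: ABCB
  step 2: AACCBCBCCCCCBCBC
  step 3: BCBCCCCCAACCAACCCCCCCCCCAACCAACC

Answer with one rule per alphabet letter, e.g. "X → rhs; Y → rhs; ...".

A->BC, B->AA, C->CC

  step 2 ⇒ step 3: AACCBCBCCCCCBCBC ⇒ BC·BC·CC·CC·AA·CC·AA·CC·CC·CC·CC·CC·AA·CC·AA·CC
    A ↦ BC
    B ↦ AA
    C ↦ CC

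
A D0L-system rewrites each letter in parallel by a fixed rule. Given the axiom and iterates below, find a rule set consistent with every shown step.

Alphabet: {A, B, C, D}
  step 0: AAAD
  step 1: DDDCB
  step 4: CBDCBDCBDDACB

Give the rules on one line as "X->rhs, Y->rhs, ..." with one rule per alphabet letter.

A->D, B->A, C->D, D->CB

  step 0 ⇒ step 1: AAAD ⇒ D·D·D·CB
    A ↦ D
    D ↦ CB
    B ↦ A  (constrained at step 1)
    C ↦ D  (constrained at step 1)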